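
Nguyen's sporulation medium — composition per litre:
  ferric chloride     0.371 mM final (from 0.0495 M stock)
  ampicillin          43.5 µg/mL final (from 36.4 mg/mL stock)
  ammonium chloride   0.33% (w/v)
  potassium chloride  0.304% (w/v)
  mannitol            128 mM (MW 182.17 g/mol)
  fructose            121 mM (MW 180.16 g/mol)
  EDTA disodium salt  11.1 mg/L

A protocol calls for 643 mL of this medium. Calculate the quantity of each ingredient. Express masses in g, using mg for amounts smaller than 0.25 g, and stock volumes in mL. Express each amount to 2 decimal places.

ferric chloride 4.82 mL; ampicillin 0.77 mL; ammonium chloride 2.12 g; potassium chloride 1.95 g; mannitol 14.99 g; fructose 14.02 g; EDTA disodium salt 7.14 mg

Working volume: 643 mL = 0.643 L.
ferric chloride: V = C2·V2/C1 = 0.371 mM × 643 mL ÷ 49.5 mM = 4.82 mL
ampicillin: V = C2·V2/C1 = 43.5 µg/mL × 643 mL ÷ 36400 µg/mL = 0.77 mL
ammonium chloride: 0.33% w/v = 3.3 g/L → 3.3 × 0.643 L = 2.12 g
potassium chloride: 0.304% w/v = 3.04 g/L → 3.04 × 0.643 L = 1.95 g
mannitol: 128 mmol/L × 182.17 g/mol × 0.643 L ÷ 1000 = 14.99 g
fructose: 121 mmol/L × 180.16 g/mol × 0.643 L ÷ 1000 = 14.02 g
EDTA disodium salt: 11.1 mg/L × 0.643 L = 7.14 mg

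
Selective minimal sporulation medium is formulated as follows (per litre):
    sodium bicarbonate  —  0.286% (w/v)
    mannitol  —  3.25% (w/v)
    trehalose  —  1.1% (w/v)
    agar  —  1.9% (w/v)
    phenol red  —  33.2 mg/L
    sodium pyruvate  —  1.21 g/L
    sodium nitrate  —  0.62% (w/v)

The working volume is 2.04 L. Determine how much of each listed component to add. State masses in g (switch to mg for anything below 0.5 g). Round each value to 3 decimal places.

Working volume: 2.04 L.
sodium bicarbonate: 0.286% w/v = 2.86 g/L → 2.86 × 2.04 L = 5.834 g
mannitol: 3.25 g per 100 mL × 2040 mL ÷ 100 = 66.300 g
trehalose: 1.1% w/v = 11 g/L → 11 × 2.04 L = 22.440 g
agar: 1.9 g per 100 mL × 2040 mL ÷ 100 = 38.760 g
phenol red: 33.2 mg/L × 2.04 L = 67.728 mg
sodium pyruvate: 1.21 g/L × 2.04 L = 2.468 g
sodium nitrate: 0.62 g per 100 mL × 2040 mL ÷ 100 = 12.648 g

sodium bicarbonate 5.834 g; mannitol 66.300 g; trehalose 22.440 g; agar 38.760 g; phenol red 67.728 mg; sodium pyruvate 2.468 g; sodium nitrate 12.648 g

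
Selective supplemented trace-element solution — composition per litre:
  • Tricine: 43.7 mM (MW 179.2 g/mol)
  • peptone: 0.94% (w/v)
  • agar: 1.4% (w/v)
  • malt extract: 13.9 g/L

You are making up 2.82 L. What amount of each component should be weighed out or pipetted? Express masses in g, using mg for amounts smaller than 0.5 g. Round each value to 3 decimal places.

Scale factor relative to 1 L: 2.82.
Tricine: 43.7 mmol/L × 179.2 g/mol × 2.82 L ÷ 1000 = 22.084 g
peptone: 0.94% w/v = 9.4 g/L → 9.4 × 2.82 L = 26.508 g
agar: 1.4 g per 100 mL × 2820 mL ÷ 100 = 39.480 g
malt extract: 13.9 g/L × 2.82 L = 39.198 g

Tricine 22.084 g; peptone 26.508 g; agar 39.480 g; malt extract 39.198 g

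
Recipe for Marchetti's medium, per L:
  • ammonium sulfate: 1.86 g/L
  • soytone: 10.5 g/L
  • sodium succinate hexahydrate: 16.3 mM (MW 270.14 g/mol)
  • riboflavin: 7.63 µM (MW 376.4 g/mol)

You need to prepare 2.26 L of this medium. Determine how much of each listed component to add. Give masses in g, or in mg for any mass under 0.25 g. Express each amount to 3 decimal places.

Working volume: 2.26 L.
ammonium sulfate: 1.86 g/L × 2.26 L = 4.204 g
soytone: 10.5 g/L × 2.26 L = 23.730 g
sodium succinate hexahydrate: 16.3 mmol/L × 270.14 g/mol × 2.26 L ÷ 1000 = 9.951 g
riboflavin: 7.63 µmol/L × 376.4 g/mol × 2.26 L ÷ 1000 = 6.491 mg

ammonium sulfate 4.204 g; soytone 23.730 g; sodium succinate hexahydrate 9.951 g; riboflavin 6.491 mg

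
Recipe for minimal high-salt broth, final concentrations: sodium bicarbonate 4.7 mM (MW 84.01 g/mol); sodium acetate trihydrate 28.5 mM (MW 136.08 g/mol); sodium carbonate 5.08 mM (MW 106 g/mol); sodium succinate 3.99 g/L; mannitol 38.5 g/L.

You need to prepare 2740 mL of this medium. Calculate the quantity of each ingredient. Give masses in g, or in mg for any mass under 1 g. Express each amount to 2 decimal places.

sodium bicarbonate 1.08 g; sodium acetate trihydrate 10.63 g; sodium carbonate 1.48 g; sodium succinate 10.93 g; mannitol 105.49 g

Working volume: 2740 mL = 2.74 L.
sodium bicarbonate: 4.7 mmol/L × 84.01 g/mol × 2.74 L ÷ 1000 = 1.08 g
sodium acetate trihydrate: 28.5 mmol/L × 136.08 g/mol × 2.74 L ÷ 1000 = 10.63 g
sodium carbonate: 5.08 mmol/L × 106 g/mol × 2.74 L ÷ 1000 = 1.48 g
sodium succinate: 3.99 g/L × 2.74 L = 10.93 g
mannitol: 38.5 g/L × 2.74 L = 105.49 g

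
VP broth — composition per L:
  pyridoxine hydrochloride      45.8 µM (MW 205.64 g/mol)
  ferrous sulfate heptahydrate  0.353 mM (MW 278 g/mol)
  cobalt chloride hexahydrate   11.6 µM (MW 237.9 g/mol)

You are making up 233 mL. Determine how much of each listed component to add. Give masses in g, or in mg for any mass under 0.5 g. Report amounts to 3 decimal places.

pyridoxine hydrochloride 2.194 mg; ferrous sulfate heptahydrate 22.865 mg; cobalt chloride hexahydrate 0.643 mg

Target volume = 233 mL = 0.233 L.
pyridoxine hydrochloride: 45.8 µmol/L × 205.64 g/mol × 0.233 L ÷ 1000 = 2.194 mg
ferrous sulfate heptahydrate: 0.353 mmol/L × 278 mg/mmol × 0.233 L = 22.865 mg
cobalt chloride hexahydrate: 11.6 µmol/L × 237.9 g/mol × 0.233 L ÷ 1000 = 0.643 mg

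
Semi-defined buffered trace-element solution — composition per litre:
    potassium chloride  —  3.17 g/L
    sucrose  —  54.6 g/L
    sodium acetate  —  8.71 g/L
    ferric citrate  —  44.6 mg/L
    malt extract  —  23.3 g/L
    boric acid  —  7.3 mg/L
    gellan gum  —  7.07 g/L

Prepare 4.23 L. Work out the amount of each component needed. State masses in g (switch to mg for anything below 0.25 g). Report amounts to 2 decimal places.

potassium chloride 13.41 g; sucrose 230.96 g; sodium acetate 36.84 g; ferric citrate 188.66 mg; malt extract 98.56 g; boric acid 30.88 mg; gellan gum 29.91 g

Scale factor relative to 1 L: 4.23.
potassium chloride: 3.17 g/L × 4.23 L = 13.41 g
sucrose: 54.6 g/L × 4.23 L = 230.96 g
sodium acetate: 8.71 g/L × 4.23 L = 36.84 g
ferric citrate: 44.6 mg/L × 4.23 L = 188.66 mg
malt extract: 23.3 g/L × 4.23 L = 98.56 g
boric acid: 7.3 mg/L × 4.23 L = 30.88 mg
gellan gum: 7.07 g/L × 4.23 L = 29.91 g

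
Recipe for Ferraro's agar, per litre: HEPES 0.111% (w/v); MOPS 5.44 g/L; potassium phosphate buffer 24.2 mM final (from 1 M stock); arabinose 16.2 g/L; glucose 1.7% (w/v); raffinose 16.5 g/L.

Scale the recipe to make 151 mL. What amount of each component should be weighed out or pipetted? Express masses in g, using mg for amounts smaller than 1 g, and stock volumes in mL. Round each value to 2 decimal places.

Target volume = 151 mL = 0.151 L.
HEPES: 0.111% w/v = 1.11 g/L → 1.11 × 0.151 L = 0.16761 g = 167.61 mg
MOPS: 5.44 g/L × 0.151 L = 0.82144 g = 821.44 mg
potassium phosphate buffer: dilute stock: 24.2 mM × 151 mL ÷ 1000 mM = 3.65 mL
arabinose: 16.2 g/L × 0.151 L = 2.45 g
glucose: 1.7% w/v = 17 g/L → 17 × 0.151 L = 2.57 g
raffinose: 16.5 g/L × 0.151 L = 2.49 g

HEPES 167.61 mg; MOPS 821.44 mg; potassium phosphate buffer 3.65 mL; arabinose 2.45 g; glucose 2.57 g; raffinose 2.49 g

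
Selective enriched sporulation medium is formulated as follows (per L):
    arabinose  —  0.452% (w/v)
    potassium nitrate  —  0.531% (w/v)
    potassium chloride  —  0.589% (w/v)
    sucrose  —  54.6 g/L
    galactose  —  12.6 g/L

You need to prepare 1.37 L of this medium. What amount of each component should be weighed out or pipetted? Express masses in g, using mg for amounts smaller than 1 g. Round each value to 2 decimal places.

Scale factor relative to 1 L: 1.37.
arabinose: 0.452 g per 100 mL × 1370 mL ÷ 100 = 6.19 g
potassium nitrate: 0.531% w/v = 5.31 g/L → 5.31 × 1.37 L = 7.27 g
potassium chloride: 0.589% w/v = 5.89 g/L → 5.89 × 1.37 L = 8.07 g
sucrose: 54.6 g/L × 1.37 L = 74.80 g
galactose: 12.6 g/L × 1.37 L = 17.26 g

arabinose 6.19 g; potassium nitrate 7.27 g; potassium chloride 8.07 g; sucrose 74.80 g; galactose 17.26 g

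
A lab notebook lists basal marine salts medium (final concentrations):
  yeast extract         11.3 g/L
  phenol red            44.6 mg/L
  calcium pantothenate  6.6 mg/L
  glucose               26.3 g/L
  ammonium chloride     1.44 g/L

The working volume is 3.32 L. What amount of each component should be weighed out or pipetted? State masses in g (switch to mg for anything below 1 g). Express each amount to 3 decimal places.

Scale factor relative to 1 L: 3.32.
yeast extract: 11.3 g/L × 3.32 L = 37.516 g
phenol red: 44.6 mg/L × 3.32 L = 148.072 mg
calcium pantothenate: 6.6 mg/L × 3.32 L = 21.912 mg
glucose: 26.3 g/L × 3.32 L = 87.316 g
ammonium chloride: 1.44 g/L × 3.32 L = 4.781 g

yeast extract 37.516 g; phenol red 148.072 mg; calcium pantothenate 21.912 mg; glucose 87.316 g; ammonium chloride 4.781 g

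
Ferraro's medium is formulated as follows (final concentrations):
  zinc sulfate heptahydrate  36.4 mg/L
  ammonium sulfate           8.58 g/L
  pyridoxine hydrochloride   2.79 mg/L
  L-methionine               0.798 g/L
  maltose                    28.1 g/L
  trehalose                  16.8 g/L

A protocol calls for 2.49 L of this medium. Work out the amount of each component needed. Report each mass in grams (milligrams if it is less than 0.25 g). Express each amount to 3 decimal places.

Scale factor relative to 1 L: 2.49.
zinc sulfate heptahydrate: 36.4 mg/L × 2.49 L = 90.636 mg
ammonium sulfate: 8.58 g/L × 2.49 L = 21.364 g
pyridoxine hydrochloride: 2.79 mg/L × 2.49 L = 6.947 mg
L-methionine: 0.798 g/L × 2.49 L = 1.987 g
maltose: 28.1 g/L × 2.49 L = 69.969 g
trehalose: 16.8 g/L × 2.49 L = 41.832 g

zinc sulfate heptahydrate 90.636 mg; ammonium sulfate 21.364 g; pyridoxine hydrochloride 6.947 mg; L-methionine 1.987 g; maltose 69.969 g; trehalose 41.832 g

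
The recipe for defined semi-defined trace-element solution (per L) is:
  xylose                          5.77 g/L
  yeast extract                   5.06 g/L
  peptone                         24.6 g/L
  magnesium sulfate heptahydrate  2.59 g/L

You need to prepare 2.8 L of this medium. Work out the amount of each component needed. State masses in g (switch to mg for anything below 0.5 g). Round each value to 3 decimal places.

Scale factor relative to 1 L: 2.8.
xylose: 5.77 g/L × 2.8 L = 16.156 g
yeast extract: 5.06 g/L × 2.8 L = 14.168 g
peptone: 24.6 g/L × 2.8 L = 68.880 g
magnesium sulfate heptahydrate: 2.59 g/L × 2.8 L = 7.252 g

xylose 16.156 g; yeast extract 14.168 g; peptone 68.880 g; magnesium sulfate heptahydrate 7.252 g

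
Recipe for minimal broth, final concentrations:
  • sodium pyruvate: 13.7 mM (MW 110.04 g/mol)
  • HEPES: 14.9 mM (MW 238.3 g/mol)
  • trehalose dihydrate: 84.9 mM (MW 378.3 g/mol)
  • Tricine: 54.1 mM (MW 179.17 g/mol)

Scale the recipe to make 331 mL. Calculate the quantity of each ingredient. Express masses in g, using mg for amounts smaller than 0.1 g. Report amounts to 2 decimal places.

sodium pyruvate 0.50 g; HEPES 1.18 g; trehalose dihydrate 10.63 g; Tricine 3.21 g

Scale factor relative to 1 L: 0.331.
sodium pyruvate: 13.7 mmol/L × 110.04 g/mol × 0.331 L ÷ 1000 = 0.50 g
HEPES: 14.9 mmol/L × 238.3 g/mol × 0.331 L ÷ 1000 = 1.18 g
trehalose dihydrate: 84.9 mmol/L × 378.3 g/mol × 0.331 L ÷ 1000 = 10.63 g
Tricine: 54.1 mmol/L × 179.17 g/mol × 0.331 L ÷ 1000 = 3.21 g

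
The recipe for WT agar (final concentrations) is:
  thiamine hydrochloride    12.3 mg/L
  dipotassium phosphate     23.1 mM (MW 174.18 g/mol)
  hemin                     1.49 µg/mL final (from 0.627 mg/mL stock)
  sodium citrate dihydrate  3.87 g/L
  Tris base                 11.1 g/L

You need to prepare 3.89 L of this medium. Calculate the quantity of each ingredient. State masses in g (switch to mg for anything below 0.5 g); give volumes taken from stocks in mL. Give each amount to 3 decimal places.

Scale factor relative to 1 L: 3.89.
thiamine hydrochloride: 12.3 mg/L × 3.89 L = 47.847 mg
dipotassium phosphate: 23.1 mmol/L × 174.18 g/mol × 3.89 L ÷ 1000 = 15.652 g
hemin: C1V1 = C2V2 → 1.49 µg/mL × 3890 mL ÷ 627 µg/mL = 9.244 mL
sodium citrate dihydrate: 3.87 g/L × 3.89 L = 15.054 g
Tris base: 11.1 g/L × 3.89 L = 43.179 g

thiamine hydrochloride 47.847 mg; dipotassium phosphate 15.652 g; hemin 9.244 mL; sodium citrate dihydrate 15.054 g; Tris base 43.179 g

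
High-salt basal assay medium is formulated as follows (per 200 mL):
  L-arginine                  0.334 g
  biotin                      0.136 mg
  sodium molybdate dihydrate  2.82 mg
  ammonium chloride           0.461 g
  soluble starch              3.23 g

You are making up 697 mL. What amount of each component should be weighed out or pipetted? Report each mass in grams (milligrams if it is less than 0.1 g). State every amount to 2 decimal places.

Scale factor = 697 mL / 200 mL = 3.485.
L-arginine: 0.334 g × (697 mL / 200 mL) = 1.16 g
biotin: 0.136 mg × (697 mL / 200 mL) = 0.47 mg
sodium molybdate dihydrate: 2.82 mg × (697 mL / 200 mL) = 9.83 mg
ammonium chloride: 0.461 g × (697 mL / 200 mL) = 1.61 g
soluble starch: 3.23 g × (697 mL / 200 mL) = 11.26 g

L-arginine 1.16 g; biotin 0.47 mg; sodium molybdate dihydrate 9.83 mg; ammonium chloride 1.61 g; soluble starch 11.26 g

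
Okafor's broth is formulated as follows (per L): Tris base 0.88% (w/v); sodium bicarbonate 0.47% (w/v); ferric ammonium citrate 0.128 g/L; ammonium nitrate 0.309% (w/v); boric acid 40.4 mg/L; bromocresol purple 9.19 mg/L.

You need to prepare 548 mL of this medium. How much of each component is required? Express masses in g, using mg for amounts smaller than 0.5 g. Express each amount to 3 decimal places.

Tris base 4.822 g; sodium bicarbonate 2.576 g; ferric ammonium citrate 70.144 mg; ammonium nitrate 1.693 g; boric acid 22.139 mg; bromocresol purple 5.036 mg

Target volume = 548 mL = 0.548 L.
Tris base: 0.88% w/v = 8.8 g/L → 8.8 × 0.548 L = 4.822 g
sodium bicarbonate: 0.47% w/v = 4.7 g/L → 4.7 × 0.548 L = 2.576 g
ferric ammonium citrate: 0.128 g/L × 0.548 L = 0.070144 g = 70.144 mg
ammonium nitrate: 0.309% w/v = 3.09 g/L → 3.09 × 0.548 L = 1.693 g
boric acid: 40.4 mg/L × 0.548 L = 22.139 mg
bromocresol purple: 9.19 mg/L × 0.548 L = 5.036 mg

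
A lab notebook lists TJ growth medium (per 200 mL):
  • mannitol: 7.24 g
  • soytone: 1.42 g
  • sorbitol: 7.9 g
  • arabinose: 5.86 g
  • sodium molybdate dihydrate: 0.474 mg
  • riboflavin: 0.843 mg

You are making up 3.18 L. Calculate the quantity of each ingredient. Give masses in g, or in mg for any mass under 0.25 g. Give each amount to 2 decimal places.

Ratio of target to recipe volume: 3180 / 200 = 15.9.
mannitol: 7.24 g × (3180 mL / 200 mL) = 115.12 g
soytone: 1.42 g × (3180 mL / 200 mL) = 22.58 g
sorbitol: 7.9 g × (3180 mL / 200 mL) = 125.61 g
arabinose: 5.86 g × (3180 mL / 200 mL) = 93.17 g
sodium molybdate dihydrate: 0.474 mg × (3180 mL / 200 mL) = 7.54 mg
riboflavin: 0.843 mg × (3180 mL / 200 mL) = 13.40 mg

mannitol 115.12 g; soytone 22.58 g; sorbitol 125.61 g; arabinose 93.17 g; sodium molybdate dihydrate 7.54 mg; riboflavin 13.40 mg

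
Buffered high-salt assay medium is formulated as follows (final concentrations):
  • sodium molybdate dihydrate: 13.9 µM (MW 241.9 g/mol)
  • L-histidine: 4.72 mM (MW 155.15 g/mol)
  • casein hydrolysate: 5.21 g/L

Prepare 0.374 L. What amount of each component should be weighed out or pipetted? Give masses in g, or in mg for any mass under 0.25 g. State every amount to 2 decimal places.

Scale factor relative to 1 L: 0.374.
sodium molybdate dihydrate: 13.9 µmol/L × 241.9 g/mol × 0.374 L ÷ 1000 = 1.26 mg
L-histidine: 4.72 mmol/L × 155.15 g/mol × 0.374 L ÷ 1000 = 0.27 g
casein hydrolysate: 5.21 g/L × 0.374 L = 1.95 g

sodium molybdate dihydrate 1.26 mg; L-histidine 0.27 g; casein hydrolysate 1.95 g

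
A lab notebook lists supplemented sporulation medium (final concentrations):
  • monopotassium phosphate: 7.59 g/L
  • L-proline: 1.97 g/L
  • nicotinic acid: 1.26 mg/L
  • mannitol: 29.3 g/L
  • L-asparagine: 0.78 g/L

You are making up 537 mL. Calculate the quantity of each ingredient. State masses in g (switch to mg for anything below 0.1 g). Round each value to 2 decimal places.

monopotassium phosphate 4.08 g; L-proline 1.06 g; nicotinic acid 0.68 mg; mannitol 15.73 g; L-asparagine 0.42 g

Scale factor relative to 1 L: 0.537.
monopotassium phosphate: 7.59 g/L × 0.537 L = 4.08 g
L-proline: 1.97 g/L × 0.537 L = 1.06 g
nicotinic acid: 1.26 mg/L × 0.537 L = 0.68 mg
mannitol: 29.3 g/L × 0.537 L = 15.73 g
L-asparagine: 0.78 g/L × 0.537 L = 0.42 g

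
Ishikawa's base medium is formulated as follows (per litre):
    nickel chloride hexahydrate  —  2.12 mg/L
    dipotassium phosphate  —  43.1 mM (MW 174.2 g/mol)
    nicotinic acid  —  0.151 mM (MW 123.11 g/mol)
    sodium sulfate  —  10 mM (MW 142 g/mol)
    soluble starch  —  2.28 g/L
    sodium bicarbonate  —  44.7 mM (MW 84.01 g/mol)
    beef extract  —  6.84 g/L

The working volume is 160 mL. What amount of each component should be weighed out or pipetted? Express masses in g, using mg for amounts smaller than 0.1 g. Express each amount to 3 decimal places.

nickel chloride hexahydrate 0.339 mg; dipotassium phosphate 1.201 g; nicotinic acid 2.974 mg; sodium sulfate 0.227 g; soluble starch 0.365 g; sodium bicarbonate 0.601 g; beef extract 1.094 g

Working volume: 160 mL = 0.16 L.
nickel chloride hexahydrate: 2.12 mg/L × 0.16 L = 0.339 mg
dipotassium phosphate: 43.1 mmol/L × 174.2 g/mol × 0.16 L ÷ 1000 = 1.201 g
nicotinic acid: 0.151 mmol/L × 123.11 mg/mmol × 0.16 L = 2.974 mg
sodium sulfate: 10 mmol/L × 142 g/mol × 0.16 L ÷ 1000 = 0.227 g
soluble starch: 2.28 g/L × 0.16 L = 0.365 g
sodium bicarbonate: 44.7 mmol/L × 84.01 g/mol × 0.16 L ÷ 1000 = 0.601 g
beef extract: 6.84 g/L × 0.16 L = 1.094 g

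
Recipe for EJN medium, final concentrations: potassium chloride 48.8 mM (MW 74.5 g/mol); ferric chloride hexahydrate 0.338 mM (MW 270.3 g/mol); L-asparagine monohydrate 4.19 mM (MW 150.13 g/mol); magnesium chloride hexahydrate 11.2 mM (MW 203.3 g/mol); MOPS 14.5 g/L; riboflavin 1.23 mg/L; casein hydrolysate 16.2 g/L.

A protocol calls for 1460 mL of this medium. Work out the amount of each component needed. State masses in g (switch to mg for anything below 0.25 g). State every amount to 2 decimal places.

potassium chloride 5.31 g; ferric chloride hexahydrate 133.39 mg; L-asparagine monohydrate 0.92 g; magnesium chloride hexahydrate 3.32 g; MOPS 21.17 g; riboflavin 1.80 mg; casein hydrolysate 23.65 g

Working volume: 1460 mL = 1.46 L.
potassium chloride: 48.8 mmol/L × 74.5 g/mol × 1.46 L ÷ 1000 = 5.31 g
ferric chloride hexahydrate: 0.338 mmol/L × 270.3 mg/mmol × 1.46 L = 133.39 mg
L-asparagine monohydrate: 4.19 mmol/L × 150.13 g/mol × 1.46 L ÷ 1000 = 0.92 g
magnesium chloride hexahydrate: 11.2 mmol/L × 203.3 g/mol × 1.46 L ÷ 1000 = 3.32 g
MOPS: 14.5 g/L × 1.46 L = 21.17 g
riboflavin: 1.23 mg/L × 1.46 L = 1.80 mg
casein hydrolysate: 16.2 g/L × 1.46 L = 23.65 g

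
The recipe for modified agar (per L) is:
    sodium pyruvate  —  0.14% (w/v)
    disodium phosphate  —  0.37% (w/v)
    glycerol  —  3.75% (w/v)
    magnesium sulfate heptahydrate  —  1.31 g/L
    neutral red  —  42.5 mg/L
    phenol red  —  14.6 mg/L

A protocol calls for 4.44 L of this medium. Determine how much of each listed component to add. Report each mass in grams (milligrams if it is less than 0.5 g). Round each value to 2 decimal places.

sodium pyruvate 6.22 g; disodium phosphate 16.43 g; glycerol 166.50 g; magnesium sulfate heptahydrate 5.82 g; neutral red 188.70 mg; phenol red 64.82 mg

Working volume: 4.44 L.
sodium pyruvate: 0.14% w/v = 1.4 g/L → 1.4 × 4.44 L = 6.22 g
disodium phosphate: 0.37% w/v = 3.7 g/L → 3.7 × 4.44 L = 16.43 g
glycerol: 3.75% w/v = 37.5 g/L → 37.5 × 4.44 L = 166.50 g
magnesium sulfate heptahydrate: 1.31 g/L × 4.44 L = 5.82 g
neutral red: 42.5 mg/L × 4.44 L = 188.70 mg
phenol red: 14.6 mg/L × 4.44 L = 64.82 mg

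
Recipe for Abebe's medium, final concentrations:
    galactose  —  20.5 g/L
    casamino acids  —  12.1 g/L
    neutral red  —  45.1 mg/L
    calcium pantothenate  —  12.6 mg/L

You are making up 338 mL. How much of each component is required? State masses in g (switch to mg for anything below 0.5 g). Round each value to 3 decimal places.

galactose 6.929 g; casamino acids 4.090 g; neutral red 15.244 mg; calcium pantothenate 4.259 mg

Target volume = 338 mL = 0.338 L.
galactose: 20.5 g/L × 0.338 L = 6.929 g
casamino acids: 12.1 g/L × 0.338 L = 4.090 g
neutral red: 45.1 mg/L × 0.338 L = 15.244 mg
calcium pantothenate: 12.6 mg/L × 0.338 L = 4.259 mg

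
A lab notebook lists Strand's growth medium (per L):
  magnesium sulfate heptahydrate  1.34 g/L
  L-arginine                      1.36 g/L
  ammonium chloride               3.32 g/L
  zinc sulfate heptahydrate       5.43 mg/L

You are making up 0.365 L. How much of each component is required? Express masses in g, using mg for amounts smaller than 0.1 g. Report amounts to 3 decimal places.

magnesium sulfate heptahydrate 0.489 g; L-arginine 0.496 g; ammonium chloride 1.212 g; zinc sulfate heptahydrate 1.982 mg

Working volume: 0.365 L.
magnesium sulfate heptahydrate: 1.34 g/L × 0.365 L = 0.489 g
L-arginine: 1.36 g/L × 0.365 L = 0.496 g
ammonium chloride: 3.32 g/L × 0.365 L = 1.212 g
zinc sulfate heptahydrate: 5.43 mg/L × 0.365 L = 1.982 mg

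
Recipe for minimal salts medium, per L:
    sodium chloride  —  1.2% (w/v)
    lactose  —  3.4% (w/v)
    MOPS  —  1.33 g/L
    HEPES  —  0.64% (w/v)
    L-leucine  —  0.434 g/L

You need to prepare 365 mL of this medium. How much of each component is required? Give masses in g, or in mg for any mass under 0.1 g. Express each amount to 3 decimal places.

Working volume: 365 mL = 0.365 L.
sodium chloride: 1.2 g per 100 mL × 365 mL ÷ 100 = 4.380 g
lactose: 3.4 g per 100 mL × 365 mL ÷ 100 = 12.410 g
MOPS: 1.33 g/L × 0.365 L = 0.485 g
HEPES: 0.64% w/v = 6.4 g/L → 6.4 × 0.365 L = 2.336 g
L-leucine: 0.434 g/L × 0.365 L = 0.158 g

sodium chloride 4.380 g; lactose 12.410 g; MOPS 0.485 g; HEPES 2.336 g; L-leucine 0.158 g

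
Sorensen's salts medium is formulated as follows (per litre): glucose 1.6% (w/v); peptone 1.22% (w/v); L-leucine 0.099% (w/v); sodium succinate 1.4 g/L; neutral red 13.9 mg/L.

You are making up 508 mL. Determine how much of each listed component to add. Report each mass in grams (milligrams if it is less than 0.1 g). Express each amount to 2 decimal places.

Target volume = 508 mL = 0.508 L.
glucose: 1.6 g per 100 mL × 508 mL ÷ 100 = 8.13 g
peptone: 1.22% w/v = 12.2 g/L → 12.2 × 0.508 L = 6.20 g
L-leucine: 0.099% w/v = 0.99 g/L → 0.99 × 0.508 L = 0.50 g
sodium succinate: 1.4 g/L × 0.508 L = 0.71 g
neutral red: 13.9 mg/L × 0.508 L = 7.06 mg

glucose 8.13 g; peptone 6.20 g; L-leucine 0.50 g; sodium succinate 0.71 g; neutral red 7.06 mg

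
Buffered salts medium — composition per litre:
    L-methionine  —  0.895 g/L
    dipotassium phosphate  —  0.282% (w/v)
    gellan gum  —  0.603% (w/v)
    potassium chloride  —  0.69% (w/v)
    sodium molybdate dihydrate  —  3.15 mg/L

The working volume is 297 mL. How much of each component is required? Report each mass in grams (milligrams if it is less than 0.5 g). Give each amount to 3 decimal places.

Working volume: 297 mL = 0.297 L.
L-methionine: 0.895 g/L × 0.297 L = 0.265815 g = 265.815 mg
dipotassium phosphate: 0.282% w/v = 2.82 g/L → 2.82 × 0.297 L = 0.838 g
gellan gum: 0.603 g per 100 mL × 297 mL ÷ 100 = 1.791 g
potassium chloride: 0.69 g per 100 mL × 297 mL ÷ 100 = 2.049 g
sodium molybdate dihydrate: 3.15 mg/L × 0.297 L = 0.936 mg

L-methionine 265.815 mg; dipotassium phosphate 0.838 g; gellan gum 1.791 g; potassium chloride 2.049 g; sodium molybdate dihydrate 0.936 mg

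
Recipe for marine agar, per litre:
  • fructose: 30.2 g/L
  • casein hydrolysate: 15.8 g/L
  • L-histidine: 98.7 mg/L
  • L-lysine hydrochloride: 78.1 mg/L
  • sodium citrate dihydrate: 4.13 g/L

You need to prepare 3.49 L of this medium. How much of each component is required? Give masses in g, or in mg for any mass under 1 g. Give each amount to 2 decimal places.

fructose 105.40 g; casein hydrolysate 55.14 g; L-histidine 344.46 mg; L-lysine hydrochloride 272.57 mg; sodium citrate dihydrate 14.41 g

Working volume: 3.49 L.
fructose: 30.2 g/L × 3.49 L = 105.40 g
casein hydrolysate: 15.8 g/L × 3.49 L = 55.14 g
L-histidine: 98.7 mg/L × 3.49 L = 344.46 mg
L-lysine hydrochloride: 78.1 mg/L × 3.49 L = 272.57 mg
sodium citrate dihydrate: 4.13 g/L × 3.49 L = 14.41 g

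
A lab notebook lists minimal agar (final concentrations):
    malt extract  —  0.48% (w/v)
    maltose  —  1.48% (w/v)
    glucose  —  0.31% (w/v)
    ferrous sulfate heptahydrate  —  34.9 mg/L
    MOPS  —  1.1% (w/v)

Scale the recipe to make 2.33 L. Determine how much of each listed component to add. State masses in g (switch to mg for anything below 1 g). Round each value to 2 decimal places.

malt extract 11.18 g; maltose 34.48 g; glucose 7.22 g; ferrous sulfate heptahydrate 81.32 mg; MOPS 25.63 g

Scale factor relative to 1 L: 2.33.
malt extract: 0.48 g per 100 mL × 2330 mL ÷ 100 = 11.18 g
maltose: 1.48% w/v = 14.8 g/L → 14.8 × 2.33 L = 34.48 g
glucose: 0.31 g per 100 mL × 2330 mL ÷ 100 = 7.22 g
ferrous sulfate heptahydrate: 34.9 mg/L × 2.33 L = 81.32 mg
MOPS: 1.1 g per 100 mL × 2330 mL ÷ 100 = 25.63 g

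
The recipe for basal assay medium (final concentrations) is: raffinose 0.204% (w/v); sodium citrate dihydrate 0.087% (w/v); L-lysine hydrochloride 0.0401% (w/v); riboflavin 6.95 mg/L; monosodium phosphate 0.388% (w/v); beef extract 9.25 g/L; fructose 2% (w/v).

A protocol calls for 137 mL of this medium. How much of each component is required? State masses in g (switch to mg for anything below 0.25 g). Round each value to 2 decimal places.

Working volume: 137 mL = 0.137 L.
raffinose: 0.204% w/v = 2.04 g/L → 2.04 × 0.137 L = 0.28 g
sodium citrate dihydrate: 0.087% w/v = 0.87 g/L → 0.87 × 0.137 L = 0.11919 g = 119.19 mg
L-lysine hydrochloride: 0.0401% w/v = 0.401 g/L → 0.401 × 0.137 L = 0.054937 g = 54.94 mg
riboflavin: 6.95 mg/L × 0.137 L = 0.95 mg
monosodium phosphate: 0.388% w/v = 3.88 g/L → 3.88 × 0.137 L = 0.53 g
beef extract: 9.25 g/L × 0.137 L = 1.27 g
fructose: 2% w/v = 20 g/L → 20 × 0.137 L = 2.74 g

raffinose 0.28 g; sodium citrate dihydrate 119.19 mg; L-lysine hydrochloride 54.94 mg; riboflavin 0.95 mg; monosodium phosphate 0.53 g; beef extract 1.27 g; fructose 2.74 g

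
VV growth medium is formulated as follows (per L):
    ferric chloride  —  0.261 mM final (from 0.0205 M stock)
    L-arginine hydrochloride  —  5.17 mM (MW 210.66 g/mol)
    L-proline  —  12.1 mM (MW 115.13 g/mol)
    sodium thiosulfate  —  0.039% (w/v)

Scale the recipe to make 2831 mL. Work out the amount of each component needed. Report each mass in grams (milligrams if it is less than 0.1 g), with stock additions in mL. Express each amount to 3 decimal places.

ferric chloride 36.043 mL; L-arginine hydrochloride 3.083 g; L-proline 3.944 g; sodium thiosulfate 1.104 g

Target volume = 2831 mL = 2.831 L.
ferric chloride: V = C2·V2/C1 = 0.261 mM × 2831 mL ÷ 20.5 mM = 36.043 mL
L-arginine hydrochloride: 5.17 mmol/L × 210.66 g/mol × 2.831 L ÷ 1000 = 3.083 g
L-proline: 12.1 mmol/L × 115.13 g/mol × 2.831 L ÷ 1000 = 3.944 g
sodium thiosulfate: 0.039 g per 100 mL × 2831 mL ÷ 100 = 1.104 g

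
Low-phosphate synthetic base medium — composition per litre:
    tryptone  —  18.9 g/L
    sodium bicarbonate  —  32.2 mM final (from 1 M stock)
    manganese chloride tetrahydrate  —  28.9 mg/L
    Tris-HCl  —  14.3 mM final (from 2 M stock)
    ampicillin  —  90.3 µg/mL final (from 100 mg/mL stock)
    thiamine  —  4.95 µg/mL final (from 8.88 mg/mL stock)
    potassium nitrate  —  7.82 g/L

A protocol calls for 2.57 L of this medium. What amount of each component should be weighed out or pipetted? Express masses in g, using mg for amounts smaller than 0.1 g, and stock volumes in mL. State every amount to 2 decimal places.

Scale factor relative to 1 L: 2.57.
tryptone: 18.9 g/L × 2.57 L = 48.57 g
sodium bicarbonate: C1V1 = C2V2 → 32.2 mM × 2570 mL ÷ 1000 mM = 82.75 mL
manganese chloride tetrahydrate: 28.9 mg/L × 2.57 L = 74.27 mg
Tris-HCl: V = C2·V2/C1 = 14.3 mM × 2570 mL ÷ 2000 mM = 18.38 mL
ampicillin: V = C2·V2/C1 = 90.3 µg/mL × 2570 mL ÷ 100000 µg/mL = 2.32 mL
thiamine: V = C2·V2/C1 = 4.95 µg/mL × 2570 mL ÷ 8880 µg/mL = 1.43 mL
potassium nitrate: 7.82 g/L × 2.57 L = 20.10 g

tryptone 48.57 g; sodium bicarbonate 82.75 mL; manganese chloride tetrahydrate 74.27 mg; Tris-HCl 18.38 mL; ampicillin 2.32 mL; thiamine 1.43 mL; potassium nitrate 20.10 g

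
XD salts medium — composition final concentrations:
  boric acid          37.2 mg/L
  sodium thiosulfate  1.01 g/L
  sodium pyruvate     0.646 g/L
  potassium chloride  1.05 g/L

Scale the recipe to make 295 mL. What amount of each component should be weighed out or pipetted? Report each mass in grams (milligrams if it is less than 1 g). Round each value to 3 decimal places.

Scale factor relative to 1 L: 0.295.
boric acid: 37.2 mg/L × 0.295 L = 10.974 mg
sodium thiosulfate: 1.01 g/L × 0.295 L = 0.29795 g = 297.950 mg
sodium pyruvate: 0.646 g/L × 0.295 L = 0.19057 g = 190.570 mg
potassium chloride: 1.05 g/L × 0.295 L = 0.30975 g = 309.750 mg

boric acid 10.974 mg; sodium thiosulfate 297.950 mg; sodium pyruvate 190.570 mg; potassium chloride 309.750 mg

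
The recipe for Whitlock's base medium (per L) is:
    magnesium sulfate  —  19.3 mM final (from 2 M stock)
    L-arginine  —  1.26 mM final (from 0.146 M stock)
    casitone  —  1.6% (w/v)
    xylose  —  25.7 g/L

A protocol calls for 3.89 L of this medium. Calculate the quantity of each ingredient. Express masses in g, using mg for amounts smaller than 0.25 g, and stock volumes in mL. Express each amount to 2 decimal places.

Scale factor relative to 1 L: 3.89.
magnesium sulfate: dilute stock: 19.3 mM × 3890 mL ÷ 2000 mM = 37.54 mL
L-arginine: V = C2·V2/C1 = 1.26 mM × 3890 mL ÷ 146 mM = 33.57 mL
casitone: 1.6% w/v = 16 g/L → 16 × 3.89 L = 62.24 g
xylose: 25.7 g/L × 3.89 L = 99.97 g

magnesium sulfate 37.54 mL; L-arginine 33.57 mL; casitone 62.24 g; xylose 99.97 g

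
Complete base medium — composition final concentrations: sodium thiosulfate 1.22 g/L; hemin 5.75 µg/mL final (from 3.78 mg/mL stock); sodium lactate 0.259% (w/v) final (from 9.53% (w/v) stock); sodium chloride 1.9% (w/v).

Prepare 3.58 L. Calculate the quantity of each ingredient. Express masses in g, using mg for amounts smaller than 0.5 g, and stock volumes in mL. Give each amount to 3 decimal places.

Working volume: 3.58 L.
sodium thiosulfate: 1.22 g/L × 3.58 L = 4.368 g
hemin: C1V1 = C2V2 → 5.75 µg/mL × 3580 mL ÷ 3780 µg/mL = 5.446 mL
sodium lactate: dilute stock: 0.259% ÷ 9.53% × 3580 mL = 97.295 mL
sodium chloride: 1.9 g per 100 mL × 3580 mL ÷ 100 = 68.020 g

sodium thiosulfate 4.368 g; hemin 5.446 mL; sodium lactate 97.295 mL; sodium chloride 68.020 g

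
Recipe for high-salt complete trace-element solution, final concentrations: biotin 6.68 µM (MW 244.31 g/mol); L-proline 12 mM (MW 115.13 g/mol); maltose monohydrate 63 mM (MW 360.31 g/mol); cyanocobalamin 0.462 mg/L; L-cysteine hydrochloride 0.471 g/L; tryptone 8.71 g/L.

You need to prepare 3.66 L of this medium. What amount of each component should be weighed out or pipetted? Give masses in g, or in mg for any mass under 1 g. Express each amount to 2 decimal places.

Scale factor relative to 1 L: 3.66.
biotin: 6.68 µmol/L × 244.31 g/mol × 3.66 L ÷ 1000 = 5.97 mg
L-proline: 12 mmol/L × 115.13 g/mol × 3.66 L ÷ 1000 = 5.06 g
maltose monohydrate: 63 mmol/L × 360.31 g/mol × 3.66 L ÷ 1000 = 83.08 g
cyanocobalamin: 0.462 mg/L × 3.66 L = 1.69 mg
L-cysteine hydrochloride: 0.471 g/L × 3.66 L = 1.72 g
tryptone: 8.71 g/L × 3.66 L = 31.88 g

biotin 5.97 mg; L-proline 5.06 g; maltose monohydrate 83.08 g; cyanocobalamin 1.69 mg; L-cysteine hydrochloride 1.72 g; tryptone 31.88 g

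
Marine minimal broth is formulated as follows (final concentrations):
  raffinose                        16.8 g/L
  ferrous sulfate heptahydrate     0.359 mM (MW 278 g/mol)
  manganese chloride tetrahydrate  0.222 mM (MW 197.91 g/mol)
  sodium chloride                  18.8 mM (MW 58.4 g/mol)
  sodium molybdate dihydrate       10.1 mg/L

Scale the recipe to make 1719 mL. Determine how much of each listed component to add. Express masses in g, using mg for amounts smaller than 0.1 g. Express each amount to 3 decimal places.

raffinose 28.879 g; ferrous sulfate heptahydrate 0.172 g; manganese chloride tetrahydrate 75.526 mg; sodium chloride 1.887 g; sodium molybdate dihydrate 17.362 mg

Working volume: 1719 mL = 1.719 L.
raffinose: 16.8 g/L × 1.719 L = 28.879 g
ferrous sulfate heptahydrate: 0.359 mmol/L × 278 g/mol × 1.719 L ÷ 1000 = 0.172 g
manganese chloride tetrahydrate: 0.222 mmol/L × 197.91 mg/mmol × 1.719 L = 75.526 mg
sodium chloride: 18.8 mmol/L × 58.4 g/mol × 1.719 L ÷ 1000 = 1.887 g
sodium molybdate dihydrate: 10.1 mg/L × 1.719 L = 17.362 mg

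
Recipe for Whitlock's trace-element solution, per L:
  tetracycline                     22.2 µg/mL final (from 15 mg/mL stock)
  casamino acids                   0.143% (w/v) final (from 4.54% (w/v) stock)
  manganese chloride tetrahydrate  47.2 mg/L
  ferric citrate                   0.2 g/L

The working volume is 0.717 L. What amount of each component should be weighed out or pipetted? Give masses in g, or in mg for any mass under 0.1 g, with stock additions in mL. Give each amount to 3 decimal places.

tetracycline 1.061 mL; casamino acids 22.584 mL; manganese chloride tetrahydrate 33.842 mg; ferric citrate 0.143 g

Scale factor relative to 1 L: 0.717.
tetracycline: dilute stock: 22.2 µg/mL × 717 mL ÷ 15000 µg/mL = 1.061 mL
casamino acids: dilute stock: 0.143% ÷ 4.54% × 717 mL = 22.584 mL
manganese chloride tetrahydrate: 47.2 mg/L × 0.717 L = 33.842 mg
ferric citrate: 0.2 g/L × 0.717 L = 0.143 g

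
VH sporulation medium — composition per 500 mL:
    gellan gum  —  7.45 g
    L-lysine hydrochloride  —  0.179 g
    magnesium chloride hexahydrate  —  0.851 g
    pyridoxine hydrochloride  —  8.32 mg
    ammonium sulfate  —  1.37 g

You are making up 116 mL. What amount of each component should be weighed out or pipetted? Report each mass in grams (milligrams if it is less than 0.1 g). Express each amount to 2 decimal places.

Scale factor = 116 mL / 500 mL = 0.232.
gellan gum: 7.45 g × (116 mL / 500 mL) = 1.73 g
L-lysine hydrochloride: 0.179 g × (116 mL / 500 mL) = 0.041528 g = 41.53 mg
magnesium chloride hexahydrate: 0.851 g × (116 mL / 500 mL) = 0.20 g
pyridoxine hydrochloride: 8.32 mg × (116 mL / 500 mL) = 1.93 mg
ammonium sulfate: 1.37 g × (116 mL / 500 mL) = 0.32 g

gellan gum 1.73 g; L-lysine hydrochloride 41.53 mg; magnesium chloride hexahydrate 0.20 g; pyridoxine hydrochloride 1.93 mg; ammonium sulfate 0.32 g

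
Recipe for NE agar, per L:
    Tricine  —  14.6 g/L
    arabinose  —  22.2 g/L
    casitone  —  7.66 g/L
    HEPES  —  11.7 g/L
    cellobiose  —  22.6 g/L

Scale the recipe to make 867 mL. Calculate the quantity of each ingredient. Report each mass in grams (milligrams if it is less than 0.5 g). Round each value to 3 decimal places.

Working volume: 867 mL = 0.867 L.
Tricine: 14.6 g/L × 0.867 L = 12.658 g
arabinose: 22.2 g/L × 0.867 L = 19.247 g
casitone: 7.66 g/L × 0.867 L = 6.641 g
HEPES: 11.7 g/L × 0.867 L = 10.144 g
cellobiose: 22.6 g/L × 0.867 L = 19.594 g

Tricine 12.658 g; arabinose 19.247 g; casitone 6.641 g; HEPES 10.144 g; cellobiose 19.594 g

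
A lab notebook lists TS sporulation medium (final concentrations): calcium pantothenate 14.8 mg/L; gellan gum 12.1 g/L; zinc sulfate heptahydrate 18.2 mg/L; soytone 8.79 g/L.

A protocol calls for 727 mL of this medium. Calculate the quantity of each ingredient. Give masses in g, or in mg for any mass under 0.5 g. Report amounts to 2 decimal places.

calcium pantothenate 10.76 mg; gellan gum 8.80 g; zinc sulfate heptahydrate 13.23 mg; soytone 6.39 g

Target volume = 727 mL = 0.727 L.
calcium pantothenate: 14.8 mg/L × 0.727 L = 10.76 mg
gellan gum: 12.1 g/L × 0.727 L = 8.80 g
zinc sulfate heptahydrate: 18.2 mg/L × 0.727 L = 13.23 mg
soytone: 8.79 g/L × 0.727 L = 6.39 g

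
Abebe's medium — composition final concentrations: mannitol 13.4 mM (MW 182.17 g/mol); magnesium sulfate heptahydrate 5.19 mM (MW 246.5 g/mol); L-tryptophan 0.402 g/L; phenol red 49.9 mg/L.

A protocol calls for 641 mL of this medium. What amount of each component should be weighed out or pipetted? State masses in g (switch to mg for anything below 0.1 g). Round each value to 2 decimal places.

mannitol 1.56 g; magnesium sulfate heptahydrate 0.82 g; L-tryptophan 0.26 g; phenol red 31.99 mg

Working volume: 641 mL = 0.641 L.
mannitol: 13.4 mmol/L × 182.17 g/mol × 0.641 L ÷ 1000 = 1.56 g
magnesium sulfate heptahydrate: 5.19 mmol/L × 246.5 g/mol × 0.641 L ÷ 1000 = 0.82 g
L-tryptophan: 0.402 g/L × 0.641 L = 0.26 g
phenol red: 49.9 mg/L × 0.641 L = 31.99 mg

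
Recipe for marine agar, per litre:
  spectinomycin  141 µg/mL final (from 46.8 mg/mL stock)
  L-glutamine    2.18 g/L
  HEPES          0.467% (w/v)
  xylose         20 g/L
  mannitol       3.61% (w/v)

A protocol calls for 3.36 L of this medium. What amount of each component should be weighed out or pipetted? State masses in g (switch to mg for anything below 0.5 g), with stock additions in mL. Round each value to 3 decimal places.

Working volume: 3.36 L.
spectinomycin: V = C2·V2/C1 = 141 µg/mL × 3360 mL ÷ 46800 µg/mL = 10.123 mL
L-glutamine: 2.18 g/L × 3.36 L = 7.325 g
HEPES: 0.467 g per 100 mL × 3360 mL ÷ 100 = 15.691 g
xylose: 20 g/L × 3.36 L = 67.200 g
mannitol: 3.61% w/v = 36.1 g/L → 36.1 × 3.36 L = 121.296 g

spectinomycin 10.123 mL; L-glutamine 7.325 g; HEPES 15.691 g; xylose 67.200 g; mannitol 121.296 g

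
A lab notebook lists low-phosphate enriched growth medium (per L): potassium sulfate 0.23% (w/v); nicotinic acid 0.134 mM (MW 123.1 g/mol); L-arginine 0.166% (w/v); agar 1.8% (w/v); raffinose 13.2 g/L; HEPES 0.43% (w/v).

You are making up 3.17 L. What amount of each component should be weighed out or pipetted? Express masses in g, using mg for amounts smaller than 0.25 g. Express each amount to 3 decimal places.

potassium sulfate 7.291 g; nicotinic acid 52.290 mg; L-arginine 5.262 g; agar 57.060 g; raffinose 41.844 g; HEPES 13.631 g

Scale factor relative to 1 L: 3.17.
potassium sulfate: 0.23 g per 100 mL × 3170 mL ÷ 100 = 7.291 g
nicotinic acid: 0.134 mmol/L × 123.1 mg/mmol × 3.17 L = 52.290 mg
L-arginine: 0.166% w/v = 1.66 g/L → 1.66 × 3.17 L = 5.262 g
agar: 1.8 g per 100 mL × 3170 mL ÷ 100 = 57.060 g
raffinose: 13.2 g/L × 3.17 L = 41.844 g
HEPES: 0.43 g per 100 mL × 3170 mL ÷ 100 = 13.631 g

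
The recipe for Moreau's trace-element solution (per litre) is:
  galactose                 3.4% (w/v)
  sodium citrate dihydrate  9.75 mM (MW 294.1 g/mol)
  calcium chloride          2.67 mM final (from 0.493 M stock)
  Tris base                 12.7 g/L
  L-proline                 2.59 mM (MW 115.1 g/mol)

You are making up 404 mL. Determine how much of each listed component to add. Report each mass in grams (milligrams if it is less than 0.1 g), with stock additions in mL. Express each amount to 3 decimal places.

Target volume = 404 mL = 0.404 L.
galactose: 3.4 g per 100 mL × 404 mL ÷ 100 = 13.736 g
sodium citrate dihydrate: 9.75 mmol/L × 294.1 g/mol × 0.404 L ÷ 1000 = 1.158 g
calcium chloride: V = C2·V2/C1 = 2.67 mM × 404 mL ÷ 493 mM = 2.188 mL
Tris base: 12.7 g/L × 0.404 L = 5.131 g
L-proline: 2.59 mmol/L × 115.1 g/mol × 0.404 L ÷ 1000 = 0.120 g

galactose 13.736 g; sodium citrate dihydrate 1.158 g; calcium chloride 2.188 mL; Tris base 5.131 g; L-proline 0.120 g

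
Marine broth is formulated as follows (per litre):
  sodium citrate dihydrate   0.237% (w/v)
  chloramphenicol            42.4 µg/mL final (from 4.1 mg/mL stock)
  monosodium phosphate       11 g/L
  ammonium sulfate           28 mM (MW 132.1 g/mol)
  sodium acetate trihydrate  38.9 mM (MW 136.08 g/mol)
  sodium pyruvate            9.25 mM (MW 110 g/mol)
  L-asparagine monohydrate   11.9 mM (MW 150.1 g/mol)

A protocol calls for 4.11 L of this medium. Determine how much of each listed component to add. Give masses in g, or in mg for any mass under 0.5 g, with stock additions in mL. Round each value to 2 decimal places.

sodium citrate dihydrate 9.74 g; chloramphenicol 42.50 mL; monosodium phosphate 45.21 g; ammonium sulfate 15.20 g; sodium acetate trihydrate 21.76 g; sodium pyruvate 4.18 g; L-asparagine monohydrate 7.34 g

Working volume: 4.11 L.
sodium citrate dihydrate: 0.237% w/v = 2.37 g/L → 2.37 × 4.11 L = 9.74 g
chloramphenicol: V = C2·V2/C1 = 42.4 µg/mL × 4110 mL ÷ 4100 µg/mL = 42.50 mL
monosodium phosphate: 11 g/L × 4.11 L = 45.21 g
ammonium sulfate: 28 mmol/L × 132.1 g/mol × 4.11 L ÷ 1000 = 15.20 g
sodium acetate trihydrate: 38.9 mmol/L × 136.08 g/mol × 4.11 L ÷ 1000 = 21.76 g
sodium pyruvate: 9.25 mmol/L × 110 g/mol × 4.11 L ÷ 1000 = 4.18 g
L-asparagine monohydrate: 11.9 mmol/L × 150.1 g/mol × 4.11 L ÷ 1000 = 7.34 g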